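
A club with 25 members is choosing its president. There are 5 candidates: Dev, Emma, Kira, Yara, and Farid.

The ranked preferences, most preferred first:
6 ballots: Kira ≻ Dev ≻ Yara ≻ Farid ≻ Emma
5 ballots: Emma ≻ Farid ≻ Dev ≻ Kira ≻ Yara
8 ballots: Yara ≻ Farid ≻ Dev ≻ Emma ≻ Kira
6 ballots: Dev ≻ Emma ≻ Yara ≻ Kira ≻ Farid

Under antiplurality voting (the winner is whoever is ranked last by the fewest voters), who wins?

Last-place votes: Dev 0, Emma 6, Kira 8, Yara 5, Farid 6.

Dev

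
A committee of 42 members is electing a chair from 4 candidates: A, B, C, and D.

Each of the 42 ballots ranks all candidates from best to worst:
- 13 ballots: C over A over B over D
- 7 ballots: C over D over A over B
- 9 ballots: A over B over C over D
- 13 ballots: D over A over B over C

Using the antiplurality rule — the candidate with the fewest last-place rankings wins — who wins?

Last-place votes: A 0, B 7, C 13, D 22.

A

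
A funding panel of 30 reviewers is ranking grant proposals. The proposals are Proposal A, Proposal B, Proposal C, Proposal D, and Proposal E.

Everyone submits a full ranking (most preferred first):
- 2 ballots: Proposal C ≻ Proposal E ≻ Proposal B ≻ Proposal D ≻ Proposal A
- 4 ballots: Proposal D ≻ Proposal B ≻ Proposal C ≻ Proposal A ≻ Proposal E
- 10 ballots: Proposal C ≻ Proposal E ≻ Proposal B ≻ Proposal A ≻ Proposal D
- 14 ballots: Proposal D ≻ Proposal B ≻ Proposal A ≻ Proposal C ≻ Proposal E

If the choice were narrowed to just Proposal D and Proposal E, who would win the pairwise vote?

Proposal D

Proposal D is ranked above Proposal E on 18 ballots; Proposal E above Proposal D on 12.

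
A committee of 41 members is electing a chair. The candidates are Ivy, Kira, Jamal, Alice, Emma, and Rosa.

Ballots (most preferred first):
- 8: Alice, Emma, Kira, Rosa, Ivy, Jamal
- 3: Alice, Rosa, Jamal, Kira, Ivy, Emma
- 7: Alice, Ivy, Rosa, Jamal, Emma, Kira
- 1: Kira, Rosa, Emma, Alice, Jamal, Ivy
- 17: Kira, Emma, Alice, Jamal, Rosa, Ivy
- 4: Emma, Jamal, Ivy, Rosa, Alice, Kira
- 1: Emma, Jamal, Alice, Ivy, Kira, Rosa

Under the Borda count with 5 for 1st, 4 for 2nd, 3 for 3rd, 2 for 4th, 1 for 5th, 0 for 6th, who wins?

Alice

Ivy: 8×1 + 3×1 + 7×4 + 1×0 + 17×0 + 4×3 + 1×2 = 53
Kira: 8×3 + 3×2 + 7×0 + 1×5 + 17×5 + 4×0 + 1×1 = 121
Jamal: 8×0 + 3×3 + 7×2 + 1×1 + 17×2 + 4×4 + 1×4 = 78
Alice: 8×5 + 3×5 + 7×5 + 1×2 + 17×3 + 4×1 + 1×3 = 150
Emma: 8×4 + 3×0 + 7×1 + 1×3 + 17×4 + 4×5 + 1×5 = 135
Rosa: 8×2 + 3×4 + 7×3 + 1×4 + 17×1 + 4×2 + 1×0 = 78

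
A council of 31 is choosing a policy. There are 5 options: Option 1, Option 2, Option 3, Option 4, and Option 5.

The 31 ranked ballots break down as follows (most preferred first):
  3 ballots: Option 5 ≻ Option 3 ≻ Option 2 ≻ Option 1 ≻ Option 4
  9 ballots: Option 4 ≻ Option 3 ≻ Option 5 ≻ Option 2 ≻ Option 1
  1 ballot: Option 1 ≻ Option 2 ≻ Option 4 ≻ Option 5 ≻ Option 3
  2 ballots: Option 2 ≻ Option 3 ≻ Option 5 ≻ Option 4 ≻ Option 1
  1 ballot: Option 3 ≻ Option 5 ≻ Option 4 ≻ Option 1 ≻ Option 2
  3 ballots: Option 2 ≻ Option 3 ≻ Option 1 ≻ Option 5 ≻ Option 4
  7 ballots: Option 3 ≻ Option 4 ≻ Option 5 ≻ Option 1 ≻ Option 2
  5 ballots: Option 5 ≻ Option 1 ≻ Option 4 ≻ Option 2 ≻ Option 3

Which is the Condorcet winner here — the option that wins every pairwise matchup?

Option 3

Option 3 vs Option 1: 25–6
Option 3 vs Option 2: 20–11
Option 3 vs Option 4: 16–15
Option 3 vs Option 5: 22–9
Option 3 beats every other option.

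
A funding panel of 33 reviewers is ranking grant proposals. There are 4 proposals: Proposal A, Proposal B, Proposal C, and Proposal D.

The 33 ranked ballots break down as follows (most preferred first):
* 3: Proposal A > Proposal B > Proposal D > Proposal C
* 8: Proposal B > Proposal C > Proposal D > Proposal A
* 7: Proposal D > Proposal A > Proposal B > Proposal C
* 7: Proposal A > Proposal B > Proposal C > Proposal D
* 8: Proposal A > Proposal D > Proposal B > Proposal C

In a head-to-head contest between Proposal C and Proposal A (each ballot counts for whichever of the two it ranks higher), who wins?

Proposal A

Proposal C is ranked above Proposal A on 8 ballots; Proposal A above Proposal C on 25.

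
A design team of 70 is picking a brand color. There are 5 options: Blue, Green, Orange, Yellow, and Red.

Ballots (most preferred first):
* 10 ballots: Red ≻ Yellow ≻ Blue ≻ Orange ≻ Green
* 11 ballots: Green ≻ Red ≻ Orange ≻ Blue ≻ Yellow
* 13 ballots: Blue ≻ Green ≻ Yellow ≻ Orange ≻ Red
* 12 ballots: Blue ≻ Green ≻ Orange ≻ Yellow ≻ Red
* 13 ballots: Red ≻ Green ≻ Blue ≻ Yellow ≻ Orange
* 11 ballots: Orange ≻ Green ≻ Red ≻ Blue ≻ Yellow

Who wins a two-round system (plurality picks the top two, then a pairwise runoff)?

Red

Round 1 first-place votes: Blue 25, Green 11, Orange 11, Yellow 0, Red 23. Blue and Red advance.
Runoff: Blue is ranked above Red on 25 ballots, Red above Blue on 45.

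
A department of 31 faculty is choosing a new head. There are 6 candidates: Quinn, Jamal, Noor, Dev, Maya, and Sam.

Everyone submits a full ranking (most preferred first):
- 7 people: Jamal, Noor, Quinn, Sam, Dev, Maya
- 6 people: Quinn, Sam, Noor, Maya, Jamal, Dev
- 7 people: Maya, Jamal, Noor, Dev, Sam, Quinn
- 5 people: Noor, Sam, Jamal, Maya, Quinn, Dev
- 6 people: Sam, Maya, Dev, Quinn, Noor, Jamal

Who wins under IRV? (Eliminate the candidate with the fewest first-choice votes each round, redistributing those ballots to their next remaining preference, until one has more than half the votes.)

Sam

Round 1: Quinn 6, Jamal 7, Noor 5, Dev 0, Maya 7, Sam 6. Dev eliminated.
Round 2: Quinn 6, Jamal 7, Noor 5, Maya 7, Sam 6. Noor eliminated.
Round 3: Quinn 6, Jamal 7, Maya 7, Sam 11. Quinn eliminated.
Round 4: Jamal 7, Maya 7, Sam 17. Sam has a majority (≥16).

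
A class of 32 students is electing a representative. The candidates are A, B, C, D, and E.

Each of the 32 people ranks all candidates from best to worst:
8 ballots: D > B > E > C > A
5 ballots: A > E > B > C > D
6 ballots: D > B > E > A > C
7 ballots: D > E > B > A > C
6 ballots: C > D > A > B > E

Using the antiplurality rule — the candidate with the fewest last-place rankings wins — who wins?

Last-place votes: A 8, B 0, C 13, D 5, E 6.

B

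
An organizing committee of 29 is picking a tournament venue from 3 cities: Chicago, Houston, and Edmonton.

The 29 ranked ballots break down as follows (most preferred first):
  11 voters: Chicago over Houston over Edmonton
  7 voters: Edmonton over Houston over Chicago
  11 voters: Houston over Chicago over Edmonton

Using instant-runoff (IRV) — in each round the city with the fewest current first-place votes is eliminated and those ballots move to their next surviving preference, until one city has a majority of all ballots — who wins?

Houston

Round 1: Chicago 11, Houston 11, Edmonton 7. Edmonton eliminated.
Round 2: Chicago 11, Houston 18. Houston has a majority (≥15).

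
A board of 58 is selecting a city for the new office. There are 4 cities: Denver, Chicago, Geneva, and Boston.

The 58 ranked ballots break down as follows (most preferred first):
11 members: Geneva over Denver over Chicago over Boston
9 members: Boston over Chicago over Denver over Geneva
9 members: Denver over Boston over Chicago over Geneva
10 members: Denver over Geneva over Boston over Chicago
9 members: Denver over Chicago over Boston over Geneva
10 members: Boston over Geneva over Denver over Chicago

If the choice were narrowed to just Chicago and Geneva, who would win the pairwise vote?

Geneva

Chicago is ranked above Geneva on 27 ballots; Geneva above Chicago on 31.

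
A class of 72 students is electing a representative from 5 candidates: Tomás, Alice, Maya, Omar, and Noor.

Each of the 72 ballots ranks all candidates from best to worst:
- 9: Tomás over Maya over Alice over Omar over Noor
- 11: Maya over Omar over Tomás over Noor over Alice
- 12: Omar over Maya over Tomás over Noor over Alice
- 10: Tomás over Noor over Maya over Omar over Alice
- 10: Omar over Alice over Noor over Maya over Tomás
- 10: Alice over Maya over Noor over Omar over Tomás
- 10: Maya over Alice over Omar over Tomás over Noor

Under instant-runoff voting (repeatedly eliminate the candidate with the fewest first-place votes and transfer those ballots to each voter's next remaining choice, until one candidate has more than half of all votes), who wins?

Maya

Round 1: Tomás 19, Alice 10, Maya 21, Omar 22, Noor 0. Noor eliminated.
Round 2: Tomás 19, Alice 10, Maya 21, Omar 22. Alice eliminated.
Round 3: Tomás 19, Maya 31, Omar 22. Tomás eliminated.
Round 4: Maya 50, Omar 22. Maya has a majority (≥37).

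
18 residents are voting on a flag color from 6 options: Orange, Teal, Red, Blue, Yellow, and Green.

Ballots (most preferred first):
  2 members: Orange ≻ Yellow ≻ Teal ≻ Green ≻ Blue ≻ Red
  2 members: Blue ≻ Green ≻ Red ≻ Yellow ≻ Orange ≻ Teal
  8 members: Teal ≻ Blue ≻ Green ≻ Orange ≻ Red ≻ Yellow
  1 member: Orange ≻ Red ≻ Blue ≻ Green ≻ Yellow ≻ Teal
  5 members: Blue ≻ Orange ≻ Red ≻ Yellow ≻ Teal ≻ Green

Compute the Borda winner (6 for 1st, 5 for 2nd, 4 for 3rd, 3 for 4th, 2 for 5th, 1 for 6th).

Orange: 2×6 + 2×2 + 8×3 + 1×6 + 5×5 = 71
Teal: 2×4 + 2×1 + 8×6 + 1×1 + 5×2 = 69
Red: 2×1 + 2×4 + 8×2 + 1×5 + 5×4 = 51
Blue: 2×2 + 2×6 + 8×5 + 1×4 + 5×6 = 90
Yellow: 2×5 + 2×3 + 8×1 + 1×2 + 5×3 = 41
Green: 2×3 + 2×5 + 8×4 + 1×3 + 5×1 = 56

Blue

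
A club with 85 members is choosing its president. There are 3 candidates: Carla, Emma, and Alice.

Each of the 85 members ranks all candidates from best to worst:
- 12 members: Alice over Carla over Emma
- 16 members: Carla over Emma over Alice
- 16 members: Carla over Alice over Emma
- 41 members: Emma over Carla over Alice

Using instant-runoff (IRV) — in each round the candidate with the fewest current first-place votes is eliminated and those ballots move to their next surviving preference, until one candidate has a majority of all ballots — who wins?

Round 1: Carla 32, Emma 41, Alice 12. Alice eliminated.
Round 2: Carla 44, Emma 41. Carla has a majority (≥43).

Carla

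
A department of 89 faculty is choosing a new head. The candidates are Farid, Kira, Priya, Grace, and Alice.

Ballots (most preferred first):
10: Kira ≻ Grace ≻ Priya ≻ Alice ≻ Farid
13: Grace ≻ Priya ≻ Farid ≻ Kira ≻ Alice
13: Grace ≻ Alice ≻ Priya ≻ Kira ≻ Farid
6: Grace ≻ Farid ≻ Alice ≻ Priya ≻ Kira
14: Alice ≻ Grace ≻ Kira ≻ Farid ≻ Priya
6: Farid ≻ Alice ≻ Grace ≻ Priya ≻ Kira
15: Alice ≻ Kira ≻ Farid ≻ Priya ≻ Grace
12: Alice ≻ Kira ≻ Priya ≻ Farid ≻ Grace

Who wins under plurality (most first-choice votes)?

First-place votes: Farid 6, Kira 10, Priya 0, Grace 32, Alice 41.

Alice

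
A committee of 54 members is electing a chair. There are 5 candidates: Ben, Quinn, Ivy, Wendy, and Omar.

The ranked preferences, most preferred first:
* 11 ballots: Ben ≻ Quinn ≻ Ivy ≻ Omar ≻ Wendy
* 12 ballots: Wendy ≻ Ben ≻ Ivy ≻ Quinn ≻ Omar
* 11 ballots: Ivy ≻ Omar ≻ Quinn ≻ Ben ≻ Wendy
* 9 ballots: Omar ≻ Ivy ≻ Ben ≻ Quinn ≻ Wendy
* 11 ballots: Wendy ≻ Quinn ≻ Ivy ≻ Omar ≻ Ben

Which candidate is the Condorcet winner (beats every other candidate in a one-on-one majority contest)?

Ivy

Ivy vs Ben: 31–23
Ivy vs Quinn: 32–22
Ivy vs Wendy: 31–23
Ivy vs Omar: 45–9
Ivy beats every other candidate.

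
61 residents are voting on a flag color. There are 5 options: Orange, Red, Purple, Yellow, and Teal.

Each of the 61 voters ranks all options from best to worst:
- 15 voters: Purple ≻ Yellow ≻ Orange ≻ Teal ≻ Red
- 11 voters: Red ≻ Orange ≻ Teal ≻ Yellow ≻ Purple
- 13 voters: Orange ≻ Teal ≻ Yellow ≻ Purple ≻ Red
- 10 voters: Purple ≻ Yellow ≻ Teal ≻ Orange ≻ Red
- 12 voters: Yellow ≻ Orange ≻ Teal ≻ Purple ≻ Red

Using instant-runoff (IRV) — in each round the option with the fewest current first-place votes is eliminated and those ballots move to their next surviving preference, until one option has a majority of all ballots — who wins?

Round 1: Orange 13, Red 11, Purple 25, Yellow 12, Teal 0. Teal eliminated.
Round 2: Orange 13, Red 11, Purple 25, Yellow 12. Red eliminated.
Round 3: Orange 24, Purple 25, Yellow 12. Yellow eliminated.
Round 4: Orange 36, Purple 25. Orange has a majority (≥31).

Orange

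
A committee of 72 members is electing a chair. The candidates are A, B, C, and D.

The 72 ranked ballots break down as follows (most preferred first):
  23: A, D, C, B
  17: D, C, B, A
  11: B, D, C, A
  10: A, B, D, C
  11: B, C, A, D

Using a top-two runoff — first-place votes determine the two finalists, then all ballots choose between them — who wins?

Round 1 first-place votes: A 33, B 22, C 0, D 17. A and B advance.
Runoff: A is ranked above B on 33 ballots, B above A on 39.

B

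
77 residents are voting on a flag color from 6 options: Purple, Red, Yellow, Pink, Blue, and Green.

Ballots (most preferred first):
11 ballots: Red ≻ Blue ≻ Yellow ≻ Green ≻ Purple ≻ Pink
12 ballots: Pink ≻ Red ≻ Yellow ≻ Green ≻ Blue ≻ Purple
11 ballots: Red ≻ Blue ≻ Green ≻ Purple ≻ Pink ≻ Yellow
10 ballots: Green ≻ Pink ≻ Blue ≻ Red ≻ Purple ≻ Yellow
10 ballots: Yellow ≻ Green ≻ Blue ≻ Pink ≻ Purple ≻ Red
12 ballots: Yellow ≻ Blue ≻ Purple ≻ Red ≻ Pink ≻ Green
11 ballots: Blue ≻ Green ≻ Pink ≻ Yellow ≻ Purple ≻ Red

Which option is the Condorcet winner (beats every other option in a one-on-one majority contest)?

Blue

Blue vs Purple: 77–0
Blue vs Red: 43–34
Blue vs Yellow: 43–34
Blue vs Pink: 55–22
Blue vs Green: 45–32
Blue beats every other option.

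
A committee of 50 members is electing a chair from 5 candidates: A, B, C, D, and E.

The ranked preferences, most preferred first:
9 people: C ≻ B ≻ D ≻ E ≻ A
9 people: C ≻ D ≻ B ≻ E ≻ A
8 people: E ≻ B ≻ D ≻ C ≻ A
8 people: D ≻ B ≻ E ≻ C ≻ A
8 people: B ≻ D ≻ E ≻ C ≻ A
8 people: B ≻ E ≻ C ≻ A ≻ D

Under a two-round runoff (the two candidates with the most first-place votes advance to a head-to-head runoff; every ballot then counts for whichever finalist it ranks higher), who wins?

Round 1 first-place votes: A 0, B 16, C 18, D 8, E 8. C and B advance.
Runoff: C is ranked above B on 18 ballots, B above C on 32.

B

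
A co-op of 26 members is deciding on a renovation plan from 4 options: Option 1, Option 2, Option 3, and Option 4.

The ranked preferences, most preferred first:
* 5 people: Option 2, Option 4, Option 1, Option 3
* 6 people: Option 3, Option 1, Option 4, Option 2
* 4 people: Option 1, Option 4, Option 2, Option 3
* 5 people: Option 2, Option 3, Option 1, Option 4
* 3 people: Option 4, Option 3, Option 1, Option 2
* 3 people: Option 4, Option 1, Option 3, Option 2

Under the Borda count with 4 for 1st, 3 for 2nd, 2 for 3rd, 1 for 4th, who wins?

Option 1

Option 1: 5×2 + 6×3 + 4×4 + 5×2 + 3×2 + 3×3 = 69
Option 2: 5×4 + 6×1 + 4×2 + 5×4 + 3×1 + 3×1 = 60
Option 3: 5×1 + 6×4 + 4×1 + 5×3 + 3×3 + 3×2 = 63
Option 4: 5×3 + 6×2 + 4×3 + 5×1 + 3×4 + 3×4 = 68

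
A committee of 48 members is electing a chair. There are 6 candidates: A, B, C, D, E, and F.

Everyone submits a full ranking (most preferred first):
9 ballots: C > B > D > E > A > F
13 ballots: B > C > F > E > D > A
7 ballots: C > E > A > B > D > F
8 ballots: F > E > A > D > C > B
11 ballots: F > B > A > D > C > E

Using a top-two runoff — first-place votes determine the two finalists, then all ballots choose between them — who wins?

Round 1 first-place votes: A 0, B 13, C 16, D 0, E 0, F 19. F and C advance.
Runoff: F is ranked above C on 19 ballots, C above F on 29.

C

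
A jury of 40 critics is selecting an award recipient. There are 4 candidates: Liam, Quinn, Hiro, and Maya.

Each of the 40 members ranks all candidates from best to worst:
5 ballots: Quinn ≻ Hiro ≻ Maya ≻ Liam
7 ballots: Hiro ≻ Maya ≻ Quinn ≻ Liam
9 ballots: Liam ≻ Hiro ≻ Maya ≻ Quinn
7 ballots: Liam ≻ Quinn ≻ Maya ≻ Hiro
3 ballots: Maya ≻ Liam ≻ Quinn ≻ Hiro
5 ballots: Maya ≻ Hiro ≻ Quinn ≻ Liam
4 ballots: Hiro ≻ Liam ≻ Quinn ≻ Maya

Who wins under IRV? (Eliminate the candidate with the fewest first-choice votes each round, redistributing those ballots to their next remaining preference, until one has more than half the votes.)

Round 1: Liam 16, Quinn 5, Hiro 11, Maya 8. Quinn eliminated.
Round 2: Liam 16, Hiro 16, Maya 8. Maya eliminated.
Round 3: Liam 19, Hiro 21. Hiro has a majority (≥21).

Hiro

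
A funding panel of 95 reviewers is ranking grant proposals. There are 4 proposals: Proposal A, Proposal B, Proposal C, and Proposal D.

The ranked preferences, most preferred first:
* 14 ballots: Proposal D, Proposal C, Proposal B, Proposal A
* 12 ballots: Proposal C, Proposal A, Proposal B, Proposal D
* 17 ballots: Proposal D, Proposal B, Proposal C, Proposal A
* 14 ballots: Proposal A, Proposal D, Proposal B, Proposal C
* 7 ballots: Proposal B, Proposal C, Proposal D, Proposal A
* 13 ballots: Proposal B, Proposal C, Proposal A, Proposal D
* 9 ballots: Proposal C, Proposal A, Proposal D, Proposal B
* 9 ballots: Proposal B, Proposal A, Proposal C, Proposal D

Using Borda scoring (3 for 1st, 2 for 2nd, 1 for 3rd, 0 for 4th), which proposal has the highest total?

Proposal A: 14×0 + 12×2 + 17×0 + 14×3 + 7×0 + 13×1 + 9×2 + 9×2 = 115
Proposal B: 14×1 + 12×1 + 17×2 + 14×1 + 7×3 + 13×3 + 9×0 + 9×3 = 161
Proposal C: 14×2 + 12×3 + 17×1 + 14×0 + 7×2 + 13×2 + 9×3 + 9×1 = 157
Proposal D: 14×3 + 12×0 + 17×3 + 14×2 + 7×1 + 13×0 + 9×1 + 9×0 = 137

Proposal B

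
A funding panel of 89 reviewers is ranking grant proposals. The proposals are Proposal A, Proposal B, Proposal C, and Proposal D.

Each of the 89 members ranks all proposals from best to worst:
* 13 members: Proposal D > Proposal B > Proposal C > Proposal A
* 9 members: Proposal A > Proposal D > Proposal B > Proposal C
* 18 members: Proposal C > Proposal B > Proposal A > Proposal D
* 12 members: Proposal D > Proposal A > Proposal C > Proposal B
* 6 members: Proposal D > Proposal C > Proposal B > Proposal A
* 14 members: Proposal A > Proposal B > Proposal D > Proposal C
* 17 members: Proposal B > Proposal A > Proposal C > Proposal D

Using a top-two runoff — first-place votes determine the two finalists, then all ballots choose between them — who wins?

Round 1 first-place votes: Proposal A 23, Proposal B 17, Proposal C 18, Proposal D 31. Proposal D and Proposal A advance.
Runoff: Proposal D is ranked above Proposal A on 31 ballots, Proposal A above Proposal D on 58.

Proposal A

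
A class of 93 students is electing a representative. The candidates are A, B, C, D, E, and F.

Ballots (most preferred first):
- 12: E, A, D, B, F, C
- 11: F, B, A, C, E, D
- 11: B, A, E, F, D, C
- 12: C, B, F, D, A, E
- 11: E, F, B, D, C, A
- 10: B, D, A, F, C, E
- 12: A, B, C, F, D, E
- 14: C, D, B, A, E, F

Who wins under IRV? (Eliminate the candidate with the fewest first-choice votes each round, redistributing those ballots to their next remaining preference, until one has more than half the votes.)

B

Round 1: A 12, B 21, C 26, D 0, E 23, F 11. D eliminated.
Round 2: A 12, B 21, C 26, E 23, F 11. F eliminated.
Round 3: A 12, B 32, C 26, E 23. A eliminated.
Round 4: B 44, C 26, E 23. E eliminated.
Round 5: B 67, C 26. B has a majority (≥47).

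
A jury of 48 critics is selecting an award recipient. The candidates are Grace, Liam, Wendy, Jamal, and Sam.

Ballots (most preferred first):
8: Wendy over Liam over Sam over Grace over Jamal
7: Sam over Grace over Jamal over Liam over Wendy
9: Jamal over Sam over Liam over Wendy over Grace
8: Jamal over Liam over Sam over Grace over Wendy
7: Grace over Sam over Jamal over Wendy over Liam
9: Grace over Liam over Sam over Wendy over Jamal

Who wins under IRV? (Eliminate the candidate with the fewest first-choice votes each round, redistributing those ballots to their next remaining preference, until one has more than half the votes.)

Grace

Round 1: Grace 16, Liam 0, Wendy 8, Jamal 17, Sam 7. Liam eliminated.
Round 2: Grace 16, Wendy 8, Jamal 17, Sam 7. Sam eliminated.
Round 3: Grace 23, Wendy 8, Jamal 17. Wendy eliminated.
Round 4: Grace 31, Jamal 17. Grace has a majority (≥25).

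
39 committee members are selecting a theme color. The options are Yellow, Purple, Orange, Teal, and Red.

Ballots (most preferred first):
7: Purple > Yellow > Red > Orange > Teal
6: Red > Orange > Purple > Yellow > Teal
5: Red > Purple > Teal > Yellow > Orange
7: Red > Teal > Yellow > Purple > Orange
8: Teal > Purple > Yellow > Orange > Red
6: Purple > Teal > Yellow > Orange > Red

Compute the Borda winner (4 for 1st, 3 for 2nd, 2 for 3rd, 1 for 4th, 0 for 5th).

Yellow: 7×3 + 6×1 + 5×1 + 7×2 + 8×2 + 6×2 = 74
Purple: 7×4 + 6×2 + 5×3 + 7×1 + 8×3 + 6×4 = 110
Orange: 7×1 + 6×3 + 5×0 + 7×0 + 8×1 + 6×1 = 39
Teal: 7×0 + 6×0 + 5×2 + 7×3 + 8×4 + 6×3 = 81
Red: 7×2 + 6×4 + 5×4 + 7×4 + 8×0 + 6×0 = 86

Purple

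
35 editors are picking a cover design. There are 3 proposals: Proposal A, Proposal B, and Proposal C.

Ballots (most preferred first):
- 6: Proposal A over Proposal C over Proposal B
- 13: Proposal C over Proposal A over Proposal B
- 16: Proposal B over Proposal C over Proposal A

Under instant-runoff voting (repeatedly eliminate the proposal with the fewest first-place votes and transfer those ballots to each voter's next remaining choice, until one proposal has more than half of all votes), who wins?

Proposal C

Round 1: Proposal A 6, Proposal B 16, Proposal C 13. Proposal A eliminated.
Round 2: Proposal B 16, Proposal C 19. Proposal C has a majority (≥18).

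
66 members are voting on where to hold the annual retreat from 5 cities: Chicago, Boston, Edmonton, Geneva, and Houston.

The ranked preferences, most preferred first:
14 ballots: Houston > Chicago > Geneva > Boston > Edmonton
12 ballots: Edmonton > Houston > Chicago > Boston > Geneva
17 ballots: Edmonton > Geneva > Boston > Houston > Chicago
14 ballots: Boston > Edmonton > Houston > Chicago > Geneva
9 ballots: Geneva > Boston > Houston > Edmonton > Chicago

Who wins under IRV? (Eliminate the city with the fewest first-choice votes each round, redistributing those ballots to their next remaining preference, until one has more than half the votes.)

Boston

Round 1: Chicago 0, Boston 14, Edmonton 29, Geneva 9, Houston 14. Chicago eliminated.
Round 2: Boston 14, Edmonton 29, Geneva 9, Houston 14. Geneva eliminated.
Round 3: Boston 23, Edmonton 29, Houston 14. Houston eliminated.
Round 4: Boston 37, Edmonton 29. Boston has a majority (≥34).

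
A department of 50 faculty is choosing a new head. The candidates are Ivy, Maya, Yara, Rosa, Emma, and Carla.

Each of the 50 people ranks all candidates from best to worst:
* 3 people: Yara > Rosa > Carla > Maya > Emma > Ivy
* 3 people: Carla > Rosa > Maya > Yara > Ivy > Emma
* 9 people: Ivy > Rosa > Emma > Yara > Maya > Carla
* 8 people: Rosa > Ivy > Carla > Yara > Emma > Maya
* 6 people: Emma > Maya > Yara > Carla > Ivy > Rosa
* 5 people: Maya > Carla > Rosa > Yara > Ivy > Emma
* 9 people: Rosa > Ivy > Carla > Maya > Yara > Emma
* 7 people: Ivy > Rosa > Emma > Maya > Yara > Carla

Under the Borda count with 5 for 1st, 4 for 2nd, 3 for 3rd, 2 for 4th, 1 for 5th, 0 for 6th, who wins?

Rosa

Ivy: 3×0 + 3×1 + 9×5 + 8×4 + 6×1 + 5×1 + 9×4 + 7×5 = 162
Maya: 3×2 + 3×3 + 9×1 + 8×0 + 6×4 + 5×5 + 9×2 + 7×2 = 105
Yara: 3×5 + 3×2 + 9×2 + 8×2 + 6×3 + 5×2 + 9×1 + 7×1 = 99
Rosa: 3×4 + 3×4 + 9×4 + 8×5 + 6×0 + 5×3 + 9×5 + 7×4 = 188
Emma: 3×1 + 3×0 + 9×3 + 8×1 + 6×5 + 5×0 + 9×0 + 7×3 = 89
Carla: 3×3 + 3×5 + 9×0 + 8×3 + 6×2 + 5×4 + 9×3 + 7×0 = 107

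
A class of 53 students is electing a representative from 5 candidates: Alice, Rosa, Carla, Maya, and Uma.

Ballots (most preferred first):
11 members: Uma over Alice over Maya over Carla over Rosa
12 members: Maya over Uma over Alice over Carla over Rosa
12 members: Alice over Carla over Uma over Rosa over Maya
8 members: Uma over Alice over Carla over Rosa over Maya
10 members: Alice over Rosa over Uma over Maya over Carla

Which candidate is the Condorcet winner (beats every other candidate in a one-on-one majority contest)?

Uma vs Alice: 31–22
Uma vs Rosa: 43–10
Uma vs Carla: 41–12
Uma vs Maya: 41–12
Uma beats every other candidate.

Uma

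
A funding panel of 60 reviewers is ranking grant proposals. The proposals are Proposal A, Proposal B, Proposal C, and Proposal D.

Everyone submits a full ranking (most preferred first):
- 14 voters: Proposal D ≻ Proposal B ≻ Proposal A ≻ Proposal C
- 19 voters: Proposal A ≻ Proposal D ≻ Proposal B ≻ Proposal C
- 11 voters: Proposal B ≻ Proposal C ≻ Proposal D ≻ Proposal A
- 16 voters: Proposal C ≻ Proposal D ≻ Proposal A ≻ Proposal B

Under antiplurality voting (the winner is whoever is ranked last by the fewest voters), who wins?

Proposal D

Last-place votes: Proposal A 11, Proposal B 16, Proposal C 33, Proposal D 0.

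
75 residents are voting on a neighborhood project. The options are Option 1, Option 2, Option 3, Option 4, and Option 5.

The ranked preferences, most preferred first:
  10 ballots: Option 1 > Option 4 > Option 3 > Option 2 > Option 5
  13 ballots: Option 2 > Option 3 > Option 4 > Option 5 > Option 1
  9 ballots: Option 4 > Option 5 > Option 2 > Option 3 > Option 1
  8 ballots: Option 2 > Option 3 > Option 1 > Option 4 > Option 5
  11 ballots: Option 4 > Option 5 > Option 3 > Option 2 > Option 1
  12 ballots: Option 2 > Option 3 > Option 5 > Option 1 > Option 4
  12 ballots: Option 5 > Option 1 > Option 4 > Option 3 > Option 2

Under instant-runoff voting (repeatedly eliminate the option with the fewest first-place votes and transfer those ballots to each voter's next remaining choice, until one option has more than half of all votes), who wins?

Round 1: Option 1 10, Option 2 33, Option 3 0, Option 4 20, Option 5 12. Option 3 eliminated.
Round 2: Option 1 10, Option 2 33, Option 4 20, Option 5 12. Option 1 eliminated.
Round 3: Option 2 33, Option 4 30, Option 5 12. Option 5 eliminated.
Round 4: Option 2 33, Option 4 42. Option 4 has a majority (≥38).

Option 4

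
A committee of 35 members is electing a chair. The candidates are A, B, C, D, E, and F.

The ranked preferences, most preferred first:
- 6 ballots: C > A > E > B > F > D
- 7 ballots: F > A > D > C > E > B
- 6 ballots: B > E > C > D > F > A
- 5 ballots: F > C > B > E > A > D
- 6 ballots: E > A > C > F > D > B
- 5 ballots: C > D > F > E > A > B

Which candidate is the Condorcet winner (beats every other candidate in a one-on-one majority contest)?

C vs A: 22–13
C vs B: 29–6
C vs D: 28–7
C vs E: 23–12
C vs F: 23–12
C beats every other candidate.

C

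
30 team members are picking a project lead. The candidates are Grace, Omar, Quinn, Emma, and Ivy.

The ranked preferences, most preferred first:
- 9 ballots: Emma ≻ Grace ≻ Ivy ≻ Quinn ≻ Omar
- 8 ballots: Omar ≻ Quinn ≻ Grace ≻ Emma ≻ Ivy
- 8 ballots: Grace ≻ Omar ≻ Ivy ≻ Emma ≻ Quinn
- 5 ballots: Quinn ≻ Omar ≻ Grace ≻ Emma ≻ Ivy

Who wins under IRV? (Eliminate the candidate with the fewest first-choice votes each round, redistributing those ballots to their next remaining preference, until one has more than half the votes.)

Round 1: Grace 8, Omar 8, Quinn 5, Emma 9, Ivy 0. Ivy eliminated.
Round 2: Grace 8, Omar 8, Quinn 5, Emma 9. Quinn eliminated.
Round 3: Grace 8, Omar 13, Emma 9. Grace eliminated.
Round 4: Omar 21, Emma 9. Omar has a majority (≥16).

Omar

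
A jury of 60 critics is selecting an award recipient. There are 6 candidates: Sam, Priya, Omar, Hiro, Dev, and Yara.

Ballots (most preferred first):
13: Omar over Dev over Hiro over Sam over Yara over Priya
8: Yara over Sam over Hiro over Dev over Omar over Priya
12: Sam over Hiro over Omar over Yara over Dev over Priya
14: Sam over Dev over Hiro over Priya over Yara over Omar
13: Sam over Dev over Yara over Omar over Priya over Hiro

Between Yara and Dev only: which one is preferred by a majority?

Dev

Yara is ranked above Dev on 20 ballots; Dev above Yara on 40.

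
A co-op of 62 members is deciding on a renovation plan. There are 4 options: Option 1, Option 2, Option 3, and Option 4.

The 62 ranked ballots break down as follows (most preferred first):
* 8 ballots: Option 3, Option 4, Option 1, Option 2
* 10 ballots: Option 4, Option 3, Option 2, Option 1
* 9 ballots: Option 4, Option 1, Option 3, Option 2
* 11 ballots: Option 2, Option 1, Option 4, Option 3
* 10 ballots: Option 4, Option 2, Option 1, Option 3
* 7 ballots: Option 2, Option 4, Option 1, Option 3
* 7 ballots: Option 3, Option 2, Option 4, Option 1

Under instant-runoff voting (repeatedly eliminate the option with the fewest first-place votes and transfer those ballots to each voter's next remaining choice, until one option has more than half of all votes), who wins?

Option 4

Round 1: Option 1 0, Option 2 18, Option 3 15, Option 4 29. Option 1 eliminated.
Round 2: Option 2 18, Option 3 15, Option 4 29. Option 3 eliminated.
Round 3: Option 2 25, Option 4 37. Option 4 has a majority (≥32).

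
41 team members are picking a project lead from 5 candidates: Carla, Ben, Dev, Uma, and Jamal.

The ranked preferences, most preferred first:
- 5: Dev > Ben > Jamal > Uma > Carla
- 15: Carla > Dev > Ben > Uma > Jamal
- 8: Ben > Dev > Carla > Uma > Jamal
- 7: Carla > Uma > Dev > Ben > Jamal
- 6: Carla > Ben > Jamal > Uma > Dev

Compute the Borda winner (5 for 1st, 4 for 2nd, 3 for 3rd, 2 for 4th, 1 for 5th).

Carla: 5×1 + 15×5 + 8×3 + 7×5 + 6×5 = 169
Ben: 5×4 + 15×3 + 8×5 + 7×2 + 6×4 = 143
Dev: 5×5 + 15×4 + 8×4 + 7×3 + 6×1 = 144
Uma: 5×2 + 15×2 + 8×2 + 7×4 + 6×2 = 96
Jamal: 5×3 + 15×1 + 8×1 + 7×1 + 6×3 = 63

Carla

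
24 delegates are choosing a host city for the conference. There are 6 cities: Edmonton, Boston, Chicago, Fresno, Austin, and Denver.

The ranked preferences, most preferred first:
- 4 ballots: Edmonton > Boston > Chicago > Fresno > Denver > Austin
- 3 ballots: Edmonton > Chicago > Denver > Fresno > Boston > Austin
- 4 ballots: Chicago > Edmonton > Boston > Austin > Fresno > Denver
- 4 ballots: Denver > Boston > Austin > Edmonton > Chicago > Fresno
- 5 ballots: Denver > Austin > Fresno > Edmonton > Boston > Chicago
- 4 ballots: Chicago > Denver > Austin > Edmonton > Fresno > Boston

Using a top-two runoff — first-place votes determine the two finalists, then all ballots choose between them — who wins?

Round 1 first-place votes: Edmonton 7, Boston 0, Chicago 8, Fresno 0, Austin 0, Denver 9. Denver and Chicago advance.
Runoff: Denver is ranked above Chicago on 9 ballots, Chicago above Denver on 15.

Chicago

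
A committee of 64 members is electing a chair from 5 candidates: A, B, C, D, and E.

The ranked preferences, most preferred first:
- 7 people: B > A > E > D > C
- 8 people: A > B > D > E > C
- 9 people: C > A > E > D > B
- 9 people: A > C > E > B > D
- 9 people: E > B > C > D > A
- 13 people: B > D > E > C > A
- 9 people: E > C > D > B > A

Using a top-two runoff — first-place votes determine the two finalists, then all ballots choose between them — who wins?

Round 1 first-place votes: A 17, B 20, C 9, D 0, E 18. B and E advance.
Runoff: B is ranked above E on 28 ballots, E above B on 36.

E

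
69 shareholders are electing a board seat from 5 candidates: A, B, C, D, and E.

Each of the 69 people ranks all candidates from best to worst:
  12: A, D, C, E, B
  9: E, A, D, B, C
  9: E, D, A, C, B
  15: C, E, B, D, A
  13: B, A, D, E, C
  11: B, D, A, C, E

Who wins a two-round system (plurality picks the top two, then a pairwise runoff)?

E

Round 1 first-place votes: A 12, B 24, C 15, D 0, E 18. B and E advance.
Runoff: B is ranked above E on 24 ballots, E above B on 45.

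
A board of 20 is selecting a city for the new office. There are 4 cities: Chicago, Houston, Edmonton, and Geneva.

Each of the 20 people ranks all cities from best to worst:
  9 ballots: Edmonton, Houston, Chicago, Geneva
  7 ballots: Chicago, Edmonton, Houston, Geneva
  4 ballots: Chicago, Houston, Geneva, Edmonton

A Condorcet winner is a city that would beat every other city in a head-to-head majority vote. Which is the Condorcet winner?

Chicago vs Houston: 11–9
Chicago vs Edmonton: 11–9
Chicago vs Geneva: 20–0
Chicago beats every other city.

Chicago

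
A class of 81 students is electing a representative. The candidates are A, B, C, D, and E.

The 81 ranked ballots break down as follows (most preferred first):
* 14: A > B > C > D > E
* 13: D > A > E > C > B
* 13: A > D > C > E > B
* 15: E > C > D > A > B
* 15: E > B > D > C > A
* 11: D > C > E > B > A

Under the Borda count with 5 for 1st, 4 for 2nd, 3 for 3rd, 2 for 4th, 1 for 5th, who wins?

A: 14×5 + 13×4 + 13×5 + 15×2 + 15×1 + 11×1 = 243
B: 14×4 + 13×1 + 13×1 + 15×1 + 15×4 + 11×2 = 179
C: 14×3 + 13×2 + 13×3 + 15×4 + 15×2 + 11×4 = 241
D: 14×2 + 13×5 + 13×4 + 15×3 + 15×3 + 11×5 = 290
E: 14×1 + 13×3 + 13×2 + 15×5 + 15×5 + 11×3 = 262

D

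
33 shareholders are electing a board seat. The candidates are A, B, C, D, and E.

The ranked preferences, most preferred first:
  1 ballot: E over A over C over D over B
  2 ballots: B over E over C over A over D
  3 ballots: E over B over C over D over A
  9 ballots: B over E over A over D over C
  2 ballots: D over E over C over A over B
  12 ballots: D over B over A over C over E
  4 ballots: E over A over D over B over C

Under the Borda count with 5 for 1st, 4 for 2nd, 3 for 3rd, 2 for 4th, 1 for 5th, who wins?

A: 1×4 + 2×2 + 3×1 + 9×3 + 2×2 + 12×3 + 4×4 = 94
B: 1×1 + 2×5 + 3×4 + 9×5 + 2×1 + 12×4 + 4×2 = 126
C: 1×3 + 2×3 + 3×3 + 9×1 + 2×3 + 12×2 + 4×1 = 61
D: 1×2 + 2×1 + 3×2 + 9×2 + 2×5 + 12×5 + 4×3 = 110
E: 1×5 + 2×4 + 3×5 + 9×4 + 2×4 + 12×1 + 4×5 = 104

B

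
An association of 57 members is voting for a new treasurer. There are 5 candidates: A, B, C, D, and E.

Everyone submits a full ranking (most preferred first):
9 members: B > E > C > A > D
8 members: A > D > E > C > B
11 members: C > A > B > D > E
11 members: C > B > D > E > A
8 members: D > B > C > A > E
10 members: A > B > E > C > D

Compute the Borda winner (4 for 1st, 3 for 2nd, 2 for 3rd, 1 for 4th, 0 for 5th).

B

A: 9×1 + 8×4 + 11×3 + 11×0 + 8×1 + 10×4 = 122
B: 9×4 + 8×0 + 11×2 + 11×3 + 8×3 + 10×3 = 145
C: 9×2 + 8×1 + 11×4 + 11×4 + 8×2 + 10×1 = 140
D: 9×0 + 8×3 + 11×1 + 11×2 + 8×4 + 10×0 = 89
E: 9×3 + 8×2 + 11×0 + 11×1 + 8×0 + 10×2 = 74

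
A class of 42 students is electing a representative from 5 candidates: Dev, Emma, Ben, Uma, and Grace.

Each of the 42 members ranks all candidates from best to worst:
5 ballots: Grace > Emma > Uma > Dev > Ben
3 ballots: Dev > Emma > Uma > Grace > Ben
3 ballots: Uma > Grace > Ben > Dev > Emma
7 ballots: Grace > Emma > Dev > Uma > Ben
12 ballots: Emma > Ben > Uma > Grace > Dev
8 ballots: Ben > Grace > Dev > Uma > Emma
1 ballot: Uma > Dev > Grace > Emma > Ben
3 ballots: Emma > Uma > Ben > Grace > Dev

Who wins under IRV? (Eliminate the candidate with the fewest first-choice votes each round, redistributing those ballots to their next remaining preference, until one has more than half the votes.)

Grace

Round 1: Dev 3, Emma 15, Ben 8, Uma 4, Grace 12. Dev eliminated.
Round 2: Emma 18, Ben 8, Uma 4, Grace 12. Uma eliminated.
Round 3: Emma 18, Ben 8, Grace 16. Ben eliminated.
Round 4: Emma 18, Grace 24. Grace has a majority (≥22).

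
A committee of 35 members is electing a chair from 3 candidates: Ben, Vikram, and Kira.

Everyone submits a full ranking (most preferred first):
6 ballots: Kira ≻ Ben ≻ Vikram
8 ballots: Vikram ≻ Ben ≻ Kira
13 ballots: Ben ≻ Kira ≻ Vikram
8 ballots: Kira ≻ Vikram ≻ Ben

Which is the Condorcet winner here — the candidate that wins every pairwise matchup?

Ben

Ben vs Vikram: 19–16
Ben vs Kira: 21–14
Ben beats every other candidate.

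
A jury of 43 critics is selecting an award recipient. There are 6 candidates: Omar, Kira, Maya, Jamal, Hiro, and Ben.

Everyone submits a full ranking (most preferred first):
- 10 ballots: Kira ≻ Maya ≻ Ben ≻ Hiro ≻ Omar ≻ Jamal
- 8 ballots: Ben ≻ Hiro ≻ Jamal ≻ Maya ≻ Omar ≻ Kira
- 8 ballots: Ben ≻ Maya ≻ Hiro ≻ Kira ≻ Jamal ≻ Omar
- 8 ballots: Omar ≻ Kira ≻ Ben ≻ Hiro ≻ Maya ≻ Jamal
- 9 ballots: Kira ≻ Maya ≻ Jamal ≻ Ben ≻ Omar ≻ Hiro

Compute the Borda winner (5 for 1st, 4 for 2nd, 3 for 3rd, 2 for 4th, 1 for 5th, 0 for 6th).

Ben

Omar: 10×1 + 8×1 + 8×0 + 8×5 + 9×1 = 67
Kira: 10×5 + 8×0 + 8×2 + 8×4 + 9×5 = 143
Maya: 10×4 + 8×2 + 8×4 + 8×1 + 9×4 = 132
Jamal: 10×0 + 8×3 + 8×1 + 8×0 + 9×3 = 59
Hiro: 10×2 + 8×4 + 8×3 + 8×2 + 9×0 = 92
Ben: 10×3 + 8×5 + 8×5 + 8×3 + 9×2 = 152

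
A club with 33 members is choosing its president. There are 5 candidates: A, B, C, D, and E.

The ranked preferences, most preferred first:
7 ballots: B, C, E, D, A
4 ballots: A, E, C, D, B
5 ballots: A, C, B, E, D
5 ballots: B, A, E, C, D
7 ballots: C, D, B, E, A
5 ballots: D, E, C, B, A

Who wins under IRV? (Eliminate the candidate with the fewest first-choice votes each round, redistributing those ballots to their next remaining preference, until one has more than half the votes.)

Round 1: A 9, B 12, C 7, D 5, E 0. E eliminated.
Round 2: A 9, B 12, C 7, D 5. D eliminated.
Round 3: A 9, B 12, C 12. A eliminated.
Round 4: B 12, C 21. C has a majority (≥17).

C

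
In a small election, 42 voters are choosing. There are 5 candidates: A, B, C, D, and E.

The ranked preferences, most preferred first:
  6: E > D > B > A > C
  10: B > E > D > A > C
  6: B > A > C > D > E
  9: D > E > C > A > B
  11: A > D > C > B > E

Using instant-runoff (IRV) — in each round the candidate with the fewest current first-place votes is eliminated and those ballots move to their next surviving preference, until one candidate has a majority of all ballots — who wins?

D

Round 1: A 11, B 16, C 0, D 9, E 6. C eliminated.
Round 2: A 11, B 16, D 9, E 6. E eliminated.
Round 3: A 11, B 16, D 15. A eliminated.
Round 4: B 16, D 26. D has a majority (≥22).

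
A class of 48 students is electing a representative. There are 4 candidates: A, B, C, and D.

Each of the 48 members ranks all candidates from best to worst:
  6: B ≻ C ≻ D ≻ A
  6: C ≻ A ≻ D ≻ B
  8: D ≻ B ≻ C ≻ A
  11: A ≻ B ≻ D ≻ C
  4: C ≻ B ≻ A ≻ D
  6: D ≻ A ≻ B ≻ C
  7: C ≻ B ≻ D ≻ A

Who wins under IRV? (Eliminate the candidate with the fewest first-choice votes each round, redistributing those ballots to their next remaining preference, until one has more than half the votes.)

Round 1: A 11, B 6, C 17, D 14. B eliminated.
Round 2: A 11, C 23, D 14. A eliminated.
Round 3: C 23, D 25. D has a majority (≥25).

D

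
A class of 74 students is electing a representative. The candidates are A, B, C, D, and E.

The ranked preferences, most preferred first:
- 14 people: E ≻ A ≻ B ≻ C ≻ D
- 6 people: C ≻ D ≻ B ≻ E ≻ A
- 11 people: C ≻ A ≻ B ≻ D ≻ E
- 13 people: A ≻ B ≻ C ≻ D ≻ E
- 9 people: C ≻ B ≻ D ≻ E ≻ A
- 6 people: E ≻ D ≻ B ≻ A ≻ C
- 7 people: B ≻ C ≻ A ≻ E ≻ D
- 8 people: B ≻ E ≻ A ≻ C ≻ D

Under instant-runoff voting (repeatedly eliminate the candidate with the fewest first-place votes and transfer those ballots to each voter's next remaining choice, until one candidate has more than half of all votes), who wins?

B

Round 1: A 13, B 15, C 26, D 0, E 20. D eliminated.
Round 2: A 13, B 15, C 26, E 20. A eliminated.
Round 3: B 28, C 26, E 20. E eliminated.
Round 4: B 48, C 26. B has a majority (≥38).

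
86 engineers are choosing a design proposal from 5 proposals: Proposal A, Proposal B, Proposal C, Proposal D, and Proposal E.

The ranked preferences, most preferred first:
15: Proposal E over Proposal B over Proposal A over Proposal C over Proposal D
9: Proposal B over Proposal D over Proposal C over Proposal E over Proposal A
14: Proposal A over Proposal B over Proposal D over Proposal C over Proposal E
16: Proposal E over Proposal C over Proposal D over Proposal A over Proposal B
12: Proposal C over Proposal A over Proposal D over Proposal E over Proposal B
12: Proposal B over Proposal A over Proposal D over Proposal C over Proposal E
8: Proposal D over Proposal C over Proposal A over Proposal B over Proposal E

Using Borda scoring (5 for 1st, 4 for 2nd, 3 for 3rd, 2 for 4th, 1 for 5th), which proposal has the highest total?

Proposal A: 15×3 + 9×1 + 14×5 + 16×2 + 12×4 + 12×4 + 8×3 = 276
Proposal B: 15×4 + 9×5 + 14×4 + 16×1 + 12×1 + 12×5 + 8×2 = 265
Proposal C: 15×2 + 9×3 + 14×2 + 16×4 + 12×5 + 12×2 + 8×4 = 265
Proposal D: 15×1 + 9×4 + 14×3 + 16×3 + 12×3 + 12×3 + 8×5 = 253
Proposal E: 15×5 + 9×2 + 14×1 + 16×5 + 12×2 + 12×1 + 8×1 = 231

Proposal A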